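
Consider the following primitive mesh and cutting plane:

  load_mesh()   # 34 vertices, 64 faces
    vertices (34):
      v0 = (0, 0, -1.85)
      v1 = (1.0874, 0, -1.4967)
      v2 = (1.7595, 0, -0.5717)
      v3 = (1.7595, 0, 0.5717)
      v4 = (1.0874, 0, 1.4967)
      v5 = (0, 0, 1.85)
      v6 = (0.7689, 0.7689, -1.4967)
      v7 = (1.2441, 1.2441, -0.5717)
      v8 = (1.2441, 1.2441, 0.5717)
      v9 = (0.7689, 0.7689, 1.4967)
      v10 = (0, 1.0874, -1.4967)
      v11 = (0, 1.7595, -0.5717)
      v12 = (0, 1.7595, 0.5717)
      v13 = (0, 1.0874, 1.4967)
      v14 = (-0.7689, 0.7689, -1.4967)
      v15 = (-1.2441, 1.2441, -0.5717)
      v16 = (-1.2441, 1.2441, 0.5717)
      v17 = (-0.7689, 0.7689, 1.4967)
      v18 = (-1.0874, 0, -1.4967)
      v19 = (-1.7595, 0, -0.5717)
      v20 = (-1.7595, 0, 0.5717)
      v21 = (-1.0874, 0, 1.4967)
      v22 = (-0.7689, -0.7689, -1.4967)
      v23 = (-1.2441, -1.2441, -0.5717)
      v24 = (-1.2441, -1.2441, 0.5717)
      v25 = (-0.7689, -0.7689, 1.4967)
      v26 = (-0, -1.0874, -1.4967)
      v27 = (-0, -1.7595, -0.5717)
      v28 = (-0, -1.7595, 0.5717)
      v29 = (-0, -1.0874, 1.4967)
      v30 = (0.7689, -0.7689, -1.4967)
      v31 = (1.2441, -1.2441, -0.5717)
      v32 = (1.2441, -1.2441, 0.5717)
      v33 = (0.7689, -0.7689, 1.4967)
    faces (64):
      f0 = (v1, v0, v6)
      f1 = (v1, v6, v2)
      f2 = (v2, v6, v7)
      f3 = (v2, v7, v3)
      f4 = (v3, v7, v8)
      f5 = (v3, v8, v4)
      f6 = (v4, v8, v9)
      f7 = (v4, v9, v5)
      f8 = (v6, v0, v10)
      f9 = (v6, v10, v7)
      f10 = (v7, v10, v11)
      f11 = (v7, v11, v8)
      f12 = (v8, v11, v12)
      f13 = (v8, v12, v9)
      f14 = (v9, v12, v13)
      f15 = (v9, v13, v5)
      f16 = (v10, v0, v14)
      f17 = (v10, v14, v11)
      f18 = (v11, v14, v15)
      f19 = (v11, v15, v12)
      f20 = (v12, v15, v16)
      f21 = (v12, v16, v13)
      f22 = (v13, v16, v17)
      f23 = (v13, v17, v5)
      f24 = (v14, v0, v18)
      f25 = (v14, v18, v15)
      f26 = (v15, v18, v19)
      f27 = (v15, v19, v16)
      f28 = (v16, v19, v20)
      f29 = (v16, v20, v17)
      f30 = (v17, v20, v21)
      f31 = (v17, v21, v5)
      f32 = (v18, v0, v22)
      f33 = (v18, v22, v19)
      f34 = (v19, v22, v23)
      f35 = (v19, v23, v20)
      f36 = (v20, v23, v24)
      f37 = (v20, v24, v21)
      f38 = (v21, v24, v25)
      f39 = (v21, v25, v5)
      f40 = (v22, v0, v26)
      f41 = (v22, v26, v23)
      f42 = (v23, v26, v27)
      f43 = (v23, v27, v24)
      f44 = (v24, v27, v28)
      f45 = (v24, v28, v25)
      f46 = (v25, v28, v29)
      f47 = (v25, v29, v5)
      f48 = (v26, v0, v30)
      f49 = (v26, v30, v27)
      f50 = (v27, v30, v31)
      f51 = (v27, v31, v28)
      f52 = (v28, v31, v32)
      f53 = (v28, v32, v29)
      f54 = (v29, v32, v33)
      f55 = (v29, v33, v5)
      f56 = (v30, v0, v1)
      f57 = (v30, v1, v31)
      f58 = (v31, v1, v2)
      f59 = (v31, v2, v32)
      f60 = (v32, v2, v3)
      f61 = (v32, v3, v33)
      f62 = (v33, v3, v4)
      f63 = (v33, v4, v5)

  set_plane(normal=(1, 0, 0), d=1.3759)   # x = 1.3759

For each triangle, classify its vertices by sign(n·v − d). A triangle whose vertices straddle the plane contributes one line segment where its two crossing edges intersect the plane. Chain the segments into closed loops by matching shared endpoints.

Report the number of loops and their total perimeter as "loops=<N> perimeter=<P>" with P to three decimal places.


Straddling triangles (10 of 64):
  (v1,v6,v2) [--+] → (1.3759, 0.297749, -0.929897)–(1.3759, 0, -1.09964)  len=0.3427
  (v2,v6,v7) [+--] → (1.3759, 0.297749, -0.929897)–(1.3759, 0.925954, -0.5717)  len=0.7232
  (v2,v7,v3) [+-+] → (1.3759, 0.925954, -0.5717)–(1.3759, 0.925954, -0.279306)  len=0.2924
  (v3,v7,v8) [+--] → (1.3759, 0.925954, -0.279306)–(1.3759, 0.925954, 0.5717)  len=0.8510
  (v3,v8,v4) [+--] → (1.3759, 0.925954, 0.5717)–(1.3759, 0, 1.09964)  len=1.0659
  (v31,v1,v2) [--+] → (1.3759, 0, -1.09964)–(1.3759, -0.925954, -0.5717)  len=1.0659
  (v31,v2,v32) [-+-] → (1.3759, -0.925954, -0.5717)–(1.3759, -0.925954, 0.279306)  len=0.8510
  (v32,v2,v3) [-++] → (1.3759, -0.925954, 0.279306)–(1.3759, -0.925954, 0.5717)  len=0.2924
  (v32,v3,v33) [-+-] → (1.3759, -0.925954, 0.5717)–(1.3759, -0.297749, 0.929897)  len=0.7232
  (v33,v3,v4) [-+-] → (1.3759, -0.297749, 0.929897)–(1.3759, 0, 1.09964)  len=0.3427

Chained into 1 loop(s):
  loop 1: 10 segments, perimeter = 6.5503
Total perimeter = 6.550

loops=1 perimeter=6.550


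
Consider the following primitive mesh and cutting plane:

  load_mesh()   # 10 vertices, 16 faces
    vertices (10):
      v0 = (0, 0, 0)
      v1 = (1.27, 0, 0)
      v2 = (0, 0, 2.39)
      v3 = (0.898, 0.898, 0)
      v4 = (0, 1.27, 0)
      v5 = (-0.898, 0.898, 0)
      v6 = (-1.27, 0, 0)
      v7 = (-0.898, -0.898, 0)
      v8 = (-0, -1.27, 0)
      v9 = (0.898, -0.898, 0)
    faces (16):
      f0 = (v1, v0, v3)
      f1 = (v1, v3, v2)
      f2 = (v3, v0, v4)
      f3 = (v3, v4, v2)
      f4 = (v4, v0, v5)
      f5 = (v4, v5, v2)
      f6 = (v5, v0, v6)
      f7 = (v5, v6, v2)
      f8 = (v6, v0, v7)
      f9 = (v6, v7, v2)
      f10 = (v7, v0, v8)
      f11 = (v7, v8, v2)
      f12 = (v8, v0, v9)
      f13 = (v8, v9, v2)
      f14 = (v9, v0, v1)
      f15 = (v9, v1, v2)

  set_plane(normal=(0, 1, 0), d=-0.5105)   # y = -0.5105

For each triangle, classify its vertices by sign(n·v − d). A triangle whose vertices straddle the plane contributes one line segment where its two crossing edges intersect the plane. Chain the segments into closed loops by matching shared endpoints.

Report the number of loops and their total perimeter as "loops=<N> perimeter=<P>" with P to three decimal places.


loops=1 perimeter=5.747

Straddling triangles (8 of 16):
  (v6,v0,v7) [++-] → (-0.5105, -0.5105, 0)–(-1.05852, -0.5105, 0)  len=0.5480
  (v6,v7,v2) [+-+] → (-1.05852, -0.5105, 0)–(-0.5105, -0.5105, 1.03132)  len=1.1679
  (v7,v0,v8) [-+-] → (-0.5105, -0.5105, 0)–(0, -0.5105, 0)  len=0.5105
  (v7,v8,v2) [--+] → (0, -0.5105, 1.4293)–(-0.5105, -0.5105, 1.03132)  len=0.6473
  (v8,v0,v9) [-+-] → (0, -0.5105, 0)–(0.5105, -0.5105, 0)  len=0.5105
  (v8,v9,v2) [--+] → (0.5105, -0.5105, 1.03132)–(0, -0.5105, 1.4293)  len=0.6473
  (v9,v0,v1) [-++] → (0.5105, -0.5105, 0)–(1.05852, -0.5105, 0)  len=0.5480
  (v9,v1,v2) [-++] → (1.05852, -0.5105, 0)–(0.5105, -0.5105, 1.03132)  len=1.1679

Chained into 1 loop(s):
  loop 1: 8 segments, perimeter = 5.7474
Total perimeter = 5.747


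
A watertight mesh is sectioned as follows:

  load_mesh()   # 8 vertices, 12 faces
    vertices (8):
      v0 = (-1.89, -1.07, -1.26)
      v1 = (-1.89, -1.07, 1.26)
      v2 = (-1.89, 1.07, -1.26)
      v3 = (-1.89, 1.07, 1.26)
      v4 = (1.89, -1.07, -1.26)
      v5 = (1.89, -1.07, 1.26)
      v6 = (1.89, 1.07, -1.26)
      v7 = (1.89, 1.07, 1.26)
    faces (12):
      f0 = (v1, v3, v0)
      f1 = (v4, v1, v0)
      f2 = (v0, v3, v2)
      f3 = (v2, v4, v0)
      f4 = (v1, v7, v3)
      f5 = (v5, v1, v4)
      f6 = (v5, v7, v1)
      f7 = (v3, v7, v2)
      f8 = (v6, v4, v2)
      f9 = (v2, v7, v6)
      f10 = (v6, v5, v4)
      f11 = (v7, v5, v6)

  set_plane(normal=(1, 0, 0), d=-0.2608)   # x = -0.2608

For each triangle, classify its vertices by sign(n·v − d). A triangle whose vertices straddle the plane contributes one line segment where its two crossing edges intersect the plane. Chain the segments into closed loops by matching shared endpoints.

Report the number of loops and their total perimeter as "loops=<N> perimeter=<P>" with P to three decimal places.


Straddling triangles (8 of 12):
  (v4,v1,v0) [+--] → (-0.2608, -1.07, 0.173867)–(-0.2608, -1.07, -1.26)  len=1.4339
  (v2,v4,v0) [-+-] → (-0.2608, 0.147649, -1.26)–(-0.2608, -1.07, -1.26)  len=1.2176
  (v1,v7,v3) [-+-] → (-0.2608, -0.147649, 1.26)–(-0.2608, 1.07, 1.26)  len=1.2176
  (v5,v1,v4) [+-+] → (-0.2608, -1.07, 1.26)–(-0.2608, -1.07, 0.173867)  len=1.0861
  (v5,v7,v1) [++-] → (-0.2608, -0.147649, 1.26)–(-0.2608, -1.07, 1.26)  len=0.9224
  (v3,v7,v2) [-+-] → (-0.2608, 1.07, 1.26)–(-0.2608, 1.07, -0.173867)  len=1.4339
  (v6,v4,v2) [++-] → (-0.2608, 0.147649, -1.26)–(-0.2608, 1.07, -1.26)  len=0.9224
  (v2,v7,v6) [-++] → (-0.2608, 1.07, -0.173867)–(-0.2608, 1.07, -1.26)  len=1.0861

Chained into 1 loop(s):
  loop 1: 8 segments, perimeter = 9.3200
Total perimeter = 9.320

loops=1 perimeter=9.320


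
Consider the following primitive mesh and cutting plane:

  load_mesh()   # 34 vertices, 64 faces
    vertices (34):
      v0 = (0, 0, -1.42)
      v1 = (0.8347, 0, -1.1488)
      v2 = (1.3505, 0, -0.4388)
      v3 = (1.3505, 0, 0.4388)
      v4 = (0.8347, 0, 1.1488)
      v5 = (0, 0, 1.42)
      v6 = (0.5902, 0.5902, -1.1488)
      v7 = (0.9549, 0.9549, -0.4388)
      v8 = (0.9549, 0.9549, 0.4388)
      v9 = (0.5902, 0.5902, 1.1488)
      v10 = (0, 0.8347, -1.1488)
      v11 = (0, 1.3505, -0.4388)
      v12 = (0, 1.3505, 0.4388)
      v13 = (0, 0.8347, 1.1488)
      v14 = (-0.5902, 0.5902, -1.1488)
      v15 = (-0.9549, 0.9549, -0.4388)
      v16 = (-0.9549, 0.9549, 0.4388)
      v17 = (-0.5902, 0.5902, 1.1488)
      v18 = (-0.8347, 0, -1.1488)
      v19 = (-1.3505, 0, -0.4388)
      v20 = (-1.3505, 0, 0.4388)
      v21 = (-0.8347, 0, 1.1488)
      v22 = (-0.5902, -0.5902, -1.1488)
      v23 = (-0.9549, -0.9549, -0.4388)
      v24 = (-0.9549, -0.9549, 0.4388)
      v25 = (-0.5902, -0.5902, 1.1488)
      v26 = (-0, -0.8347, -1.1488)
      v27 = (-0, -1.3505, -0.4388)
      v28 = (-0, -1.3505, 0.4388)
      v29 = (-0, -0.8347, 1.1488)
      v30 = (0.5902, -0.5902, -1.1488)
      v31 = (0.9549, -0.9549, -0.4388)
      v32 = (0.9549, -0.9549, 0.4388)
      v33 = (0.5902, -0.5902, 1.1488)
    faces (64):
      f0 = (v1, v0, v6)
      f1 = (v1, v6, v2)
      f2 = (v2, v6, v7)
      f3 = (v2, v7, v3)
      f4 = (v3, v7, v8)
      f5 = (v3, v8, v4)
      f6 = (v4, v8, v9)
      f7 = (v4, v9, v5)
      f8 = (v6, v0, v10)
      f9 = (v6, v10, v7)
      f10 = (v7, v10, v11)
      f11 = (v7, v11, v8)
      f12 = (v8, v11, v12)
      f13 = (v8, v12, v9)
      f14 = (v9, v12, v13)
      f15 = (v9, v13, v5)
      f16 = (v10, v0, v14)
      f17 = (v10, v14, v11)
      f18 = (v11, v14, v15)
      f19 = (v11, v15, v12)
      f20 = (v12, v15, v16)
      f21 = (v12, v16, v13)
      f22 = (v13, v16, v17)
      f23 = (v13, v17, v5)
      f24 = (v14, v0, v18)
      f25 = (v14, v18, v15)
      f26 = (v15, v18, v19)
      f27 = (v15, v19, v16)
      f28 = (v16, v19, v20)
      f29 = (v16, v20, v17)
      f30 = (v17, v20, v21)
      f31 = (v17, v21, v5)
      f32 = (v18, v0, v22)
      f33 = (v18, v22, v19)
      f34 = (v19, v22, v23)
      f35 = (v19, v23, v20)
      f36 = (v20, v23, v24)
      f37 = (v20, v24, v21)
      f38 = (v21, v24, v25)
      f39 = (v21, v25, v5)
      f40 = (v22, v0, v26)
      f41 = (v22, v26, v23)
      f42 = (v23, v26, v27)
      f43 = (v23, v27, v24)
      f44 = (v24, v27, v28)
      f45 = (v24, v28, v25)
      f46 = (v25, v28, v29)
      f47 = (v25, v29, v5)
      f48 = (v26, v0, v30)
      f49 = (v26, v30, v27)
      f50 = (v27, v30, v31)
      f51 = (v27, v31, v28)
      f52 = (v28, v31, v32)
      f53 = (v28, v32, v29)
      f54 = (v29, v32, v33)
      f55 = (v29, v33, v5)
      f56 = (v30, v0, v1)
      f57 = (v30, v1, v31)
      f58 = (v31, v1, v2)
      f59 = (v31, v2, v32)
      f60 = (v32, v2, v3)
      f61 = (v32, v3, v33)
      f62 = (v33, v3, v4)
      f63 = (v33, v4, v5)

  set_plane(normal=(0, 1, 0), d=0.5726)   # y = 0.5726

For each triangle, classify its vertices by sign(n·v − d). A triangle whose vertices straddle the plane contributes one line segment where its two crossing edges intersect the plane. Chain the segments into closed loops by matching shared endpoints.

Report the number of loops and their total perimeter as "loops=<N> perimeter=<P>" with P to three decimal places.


Straddling triangles (20 of 64):
  (v1,v0,v6) [--+] → (0.5726, 0.5726, -1.15689)–(0.597491, 0.5726, -1.1488)  len=0.0262
  (v1,v6,v2) [-+-] → (0.597491, 0.5726, -1.1488)–(0.612872, 0.5726, -1.12763)  len=0.0262
  (v2,v6,v7) [-++] → (0.612872, 0.5726, -1.12763)–(1.11328, 0.5726, -0.4388)  len=0.8514
  (v2,v7,v3) [-+-] → (1.11328, 0.5726, -0.4388)–(1.11328, 0.5726, -0.0874475)  len=0.3514
  (v3,v7,v8) [-++] → (1.11328, 0.5726, -0.0874475)–(1.11328, 0.5726, 0.4388)  len=0.5262
  (v3,v8,v4) [-+-] → (1.11328, 0.5726, 0.4388)–(0.906777, 0.5726, 0.723053)  len=0.3513
  (v4,v8,v9) [-++] → (0.906777, 0.5726, 0.723053)–(0.597491, 0.5726, 1.1488)  len=0.5262
  (v4,v9,v5) [-+-] → (0.597491, 0.5726, 1.1488)–(0.5726, 0.5726, 1.15689)  len=0.0262
  (v6,v0,v10) [+-+] → (0.5726, 0.5726, -1.15689)–(0, 0.5726, -1.23396)  len=0.5778
  (v9,v13,v5) [++-] → (0, 0.5726, 1.23396)–(0.5726, 0.5726, 1.15689)  len=0.5778
  (v10,v0,v14) [+-+] → (0, 0.5726, -1.23396)–(-0.5726, 0.5726, -1.15689)  len=0.5778
  (v13,v17,v5) [++-] → (-0.5726, 0.5726, 1.15689)–(0, 0.5726, 1.23396)  len=0.5778
  (v14,v0,v18) [+--] → (-0.5726, 0.5726, -1.15689)–(-0.597491, 0.5726, -1.1488)  len=0.0262
  (v14,v18,v15) [+-+] → (-0.597491, 0.5726, -1.1488)–(-0.906777, 0.5726, -0.723053)  len=0.5262
  (v15,v18,v19) [+--] → (-0.906777, 0.5726, -0.723053)–(-1.11328, 0.5726, -0.4388)  len=0.3513
  (v15,v19,v16) [+-+] → (-1.11328, 0.5726, -0.4388)–(-1.11328, 0.5726, 0.0874475)  len=0.5262
  (v16,v19,v20) [+--] → (-1.11328, 0.5726, 0.0874475)–(-1.11328, 0.5726, 0.4388)  len=0.3514
  (v16,v20,v17) [+-+] → (-1.11328, 0.5726, 0.4388)–(-0.612872, 0.5726, 1.12763)  len=0.8514
  (v17,v20,v21) [+--] → (-0.612872, 0.5726, 1.12763)–(-0.597491, 0.5726, 1.1488)  len=0.0262
  (v17,v21,v5) [+--] → (-0.597491, 0.5726, 1.1488)–(-0.5726, 0.5726, 1.15689)  len=0.0262

Chained into 1 loop(s):
  loop 1: 20 segments, perimeter = 7.6812
Total perimeter = 7.681

loops=1 perimeter=7.681


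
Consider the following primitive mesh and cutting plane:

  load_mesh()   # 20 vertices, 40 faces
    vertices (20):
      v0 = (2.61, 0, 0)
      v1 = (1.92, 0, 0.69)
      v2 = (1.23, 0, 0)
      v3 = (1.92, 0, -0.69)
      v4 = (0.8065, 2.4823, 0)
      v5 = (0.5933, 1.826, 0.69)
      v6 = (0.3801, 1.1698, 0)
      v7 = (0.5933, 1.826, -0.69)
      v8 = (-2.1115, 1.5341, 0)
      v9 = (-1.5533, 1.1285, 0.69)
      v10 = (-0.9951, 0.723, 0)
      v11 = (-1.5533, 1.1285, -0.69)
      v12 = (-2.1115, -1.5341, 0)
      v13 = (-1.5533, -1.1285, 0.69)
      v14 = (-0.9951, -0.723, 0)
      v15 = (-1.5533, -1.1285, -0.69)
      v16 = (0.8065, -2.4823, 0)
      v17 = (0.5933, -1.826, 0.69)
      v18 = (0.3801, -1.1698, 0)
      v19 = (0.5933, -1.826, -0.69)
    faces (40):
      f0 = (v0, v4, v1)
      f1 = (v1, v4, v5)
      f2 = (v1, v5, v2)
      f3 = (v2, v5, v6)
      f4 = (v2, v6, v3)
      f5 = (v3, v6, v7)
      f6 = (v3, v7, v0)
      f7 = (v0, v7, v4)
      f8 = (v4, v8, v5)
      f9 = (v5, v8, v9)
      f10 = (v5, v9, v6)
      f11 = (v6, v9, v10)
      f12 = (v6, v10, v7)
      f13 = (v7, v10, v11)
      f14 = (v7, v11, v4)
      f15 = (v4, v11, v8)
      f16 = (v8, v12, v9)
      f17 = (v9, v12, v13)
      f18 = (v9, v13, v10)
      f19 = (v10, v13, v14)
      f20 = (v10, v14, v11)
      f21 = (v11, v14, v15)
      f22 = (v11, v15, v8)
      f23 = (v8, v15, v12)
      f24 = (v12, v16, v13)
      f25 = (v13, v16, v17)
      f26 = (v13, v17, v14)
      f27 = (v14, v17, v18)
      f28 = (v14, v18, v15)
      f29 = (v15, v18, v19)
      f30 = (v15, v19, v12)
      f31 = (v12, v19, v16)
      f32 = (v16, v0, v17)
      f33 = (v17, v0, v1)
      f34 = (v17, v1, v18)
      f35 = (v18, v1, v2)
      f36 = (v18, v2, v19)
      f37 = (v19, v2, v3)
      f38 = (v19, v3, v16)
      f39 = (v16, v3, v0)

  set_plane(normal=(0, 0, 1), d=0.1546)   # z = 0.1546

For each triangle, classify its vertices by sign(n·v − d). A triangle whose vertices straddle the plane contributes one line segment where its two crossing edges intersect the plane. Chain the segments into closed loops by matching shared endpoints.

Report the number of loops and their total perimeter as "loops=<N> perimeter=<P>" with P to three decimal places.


Straddling triangles (20 of 40):
  (v0,v4,v1) [--+] → (1.05599, 1.92612, 0.1546)–(2.4554, 0, 0.1546)  len=2.3808
  (v1,v4,v5) [+-+] → (1.05599, 1.92612, 0.1546)–(0.758731, 2.33525, 0.1546)  len=0.5057
  (v1,v5,v2) [++-] → (1.08734, 0.40913, 0.1546)–(1.3846, 0, 0.1546)  len=0.5057
  (v2,v5,v6) [-+-] → (1.08734, 0.40913, 0.1546)–(0.427869, 1.31683, 0.1546)  len=1.1220
  (v4,v8,v5) [--+] → (-1.50547, 1.5995, 0.1546)–(0.758731, 2.33525, 0.1546)  len=2.3807
  (v5,v8,v9) [+-+] → (-1.50547, 1.5995, 0.1546)–(-1.98643, 1.44322, 0.1546)  len=0.5057
  (v5,v9,v6) [++-] → (-0.0530937, 1.16055, 0.1546)–(0.427869, 1.31683, 0.1546)  len=0.5057
  (v6,v9,v10) [-+-] → (-0.0530937, 1.16055, 0.1546)–(-1.12017, 0.813856, 0.1546)  len=1.1220
  (v8,v12,v9) [--+] → (-1.98643, -0.937523, 0.1546)–(-1.98643, 1.44322, 0.1546)  len=2.3807
  (v9,v12,v13) [+-+] → (-1.98643, -0.937523, 0.1546)–(-1.98643, -1.44322, 0.1546)  len=0.5057
  (v9,v13,v10) [++-] → (-1.12017, 0.308157, 0.1546)–(-1.12017, 0.813856, 0.1546)  len=0.5057
  (v10,v13,v14) [-+-] → (-1.12017, 0.308157, 0.1546)–(-1.12017, -0.813856, 0.1546)  len=1.1220
  (v12,v16,v13) [--+] → (0.277768, -2.17897, 0.1546)–(-1.98643, -1.44322, 0.1546)  len=2.3807
  (v13,v16,v17) [+-+] → (0.277768, -2.17897, 0.1546)–(0.758731, -2.33525, 0.1546)  len=0.5057
  (v13,v17,v14) [++-] → (-0.639206, -0.970136, 0.1546)–(-1.12017, -0.813856, 0.1546)  len=0.5057
  (v14,v17,v18) [-+-] → (-0.639206, -0.970136, 0.1546)–(0.427869, -1.31683, 0.1546)  len=1.1220
  (v16,v0,v17) [--+] → (2.15814, -0.40913, 0.1546)–(0.758731, -2.33525, 0.1546)  len=2.3808
  (v17,v0,v1) [+-+] → (2.15814, -0.40913, 0.1546)–(2.4554, 0, 0.1546)  len=0.5057
  (v17,v1,v18) [++-] → (0.725127, -0.907697, 0.1546)–(0.427869, -1.31683, 0.1546)  len=0.5057
  (v18,v1,v2) [-+-] → (0.725127, -0.907697, 0.1546)–(1.3846, 0, 0.1546)  len=1.1220

Chained into 2 loop(s):
  loop 1: 10 segments, perimeter = 14.4324
  loop 2: 10 segments, perimeter = 8.1385
Total perimeter = 22.571

loops=2 perimeter=22.571


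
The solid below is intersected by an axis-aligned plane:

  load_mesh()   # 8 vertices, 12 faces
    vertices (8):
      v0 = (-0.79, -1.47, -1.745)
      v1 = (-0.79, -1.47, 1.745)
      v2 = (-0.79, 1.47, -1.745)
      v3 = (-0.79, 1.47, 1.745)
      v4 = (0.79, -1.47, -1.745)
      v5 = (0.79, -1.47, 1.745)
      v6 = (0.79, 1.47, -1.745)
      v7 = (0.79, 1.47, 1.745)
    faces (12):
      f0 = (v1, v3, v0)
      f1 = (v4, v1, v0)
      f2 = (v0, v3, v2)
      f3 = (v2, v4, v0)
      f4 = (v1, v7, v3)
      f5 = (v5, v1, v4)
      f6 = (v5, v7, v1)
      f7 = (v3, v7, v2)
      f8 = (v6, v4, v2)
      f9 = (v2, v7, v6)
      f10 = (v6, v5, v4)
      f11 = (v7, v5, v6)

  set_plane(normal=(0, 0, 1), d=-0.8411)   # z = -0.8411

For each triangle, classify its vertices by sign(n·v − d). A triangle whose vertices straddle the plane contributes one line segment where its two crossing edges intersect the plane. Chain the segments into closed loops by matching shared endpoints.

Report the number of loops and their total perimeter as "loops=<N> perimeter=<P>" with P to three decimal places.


loops=1 perimeter=9.040

Straddling triangles (8 of 12):
  (v1,v3,v0) [++-] → (-0.79, -0.708548, -0.8411)–(-0.79, -1.47, -0.8411)  len=0.7615
  (v4,v1,v0) [-+-] → (0.380785, -1.47, -0.8411)–(-0.79, -1.47, -0.8411)  len=1.1708
  (v0,v3,v2) [-+-] → (-0.79, -0.708548, -0.8411)–(-0.79, 1.47, -0.8411)  len=2.1785
  (v5,v1,v4) [++-] → (0.380785, -1.47, -0.8411)–(0.79, -1.47, -0.8411)  len=0.4092
  (v3,v7,v2) [++-] → (-0.380785, 1.47, -0.8411)–(-0.79, 1.47, -0.8411)  len=0.4092
  (v2,v7,v6) [-+-] → (-0.380785, 1.47, -0.8411)–(0.79, 1.47, -0.8411)  len=1.1708
  (v6,v5,v4) [-+-] → (0.79, 0.708548, -0.8411)–(0.79, -1.47, -0.8411)  len=2.1785
  (v7,v5,v6) [++-] → (0.79, 0.708548, -0.8411)–(0.79, 1.47, -0.8411)  len=0.7615

Chained into 1 loop(s):
  loop 1: 8 segments, perimeter = 9.0400
Total perimeter = 9.040


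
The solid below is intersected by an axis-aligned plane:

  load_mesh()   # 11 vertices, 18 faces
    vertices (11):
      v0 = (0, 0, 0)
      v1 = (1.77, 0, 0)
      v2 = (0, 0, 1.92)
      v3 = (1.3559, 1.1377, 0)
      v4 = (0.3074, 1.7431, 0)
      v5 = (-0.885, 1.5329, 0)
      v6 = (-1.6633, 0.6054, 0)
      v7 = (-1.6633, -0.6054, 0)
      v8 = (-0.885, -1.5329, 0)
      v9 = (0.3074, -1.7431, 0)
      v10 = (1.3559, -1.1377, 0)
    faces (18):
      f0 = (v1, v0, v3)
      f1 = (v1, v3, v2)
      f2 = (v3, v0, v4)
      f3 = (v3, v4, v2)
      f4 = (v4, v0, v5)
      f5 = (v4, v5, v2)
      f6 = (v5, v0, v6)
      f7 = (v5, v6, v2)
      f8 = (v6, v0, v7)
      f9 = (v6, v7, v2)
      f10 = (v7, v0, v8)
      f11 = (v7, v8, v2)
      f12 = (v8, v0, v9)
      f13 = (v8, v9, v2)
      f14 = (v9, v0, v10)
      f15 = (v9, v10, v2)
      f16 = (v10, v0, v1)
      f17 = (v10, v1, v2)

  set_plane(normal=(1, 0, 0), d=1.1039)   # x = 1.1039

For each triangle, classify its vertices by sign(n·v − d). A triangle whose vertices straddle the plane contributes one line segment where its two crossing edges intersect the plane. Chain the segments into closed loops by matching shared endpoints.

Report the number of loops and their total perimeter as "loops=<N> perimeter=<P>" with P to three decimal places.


Straddling triangles (8 of 18):
  (v1,v0,v3) [+-+] → (1.1039, 0, 0)–(1.1039, 0.926253, 0)  len=0.9263
  (v1,v3,v2) [++-] → (1.1039, 0.926253, 0.35684)–(1.1039, 0, 0.722549)  len=0.9958
  (v3,v0,v4) [+--] → (1.1039, 0.926253, 0)–(1.1039, 1.2832, 0)  len=0.3570
  (v3,v4,v2) [+--] → (1.1039, 1.2832, 0)–(1.1039, 0.926253, 0.35684)  len=0.5047
  (v9,v0,v10) [--+] → (1.1039, -0.926253, 0)–(1.1039, -1.2832, 0)  len=0.3570
  (v9,v10,v2) [-+-] → (1.1039, -1.2832, 0)–(1.1039, -0.926253, 0.35684)  len=0.5047
  (v10,v0,v1) [+-+] → (1.1039, -0.926253, 0)–(1.1039, 0, 0)  len=0.9263
  (v10,v1,v2) [++-] → (1.1039, 0, 0.722549)–(1.1039, -0.926253, 0.35684)  len=0.9958

Chained into 1 loop(s):
  loop 1: 8 segments, perimeter = 5.5675
Total perimeter = 5.568

loops=1 perimeter=5.568


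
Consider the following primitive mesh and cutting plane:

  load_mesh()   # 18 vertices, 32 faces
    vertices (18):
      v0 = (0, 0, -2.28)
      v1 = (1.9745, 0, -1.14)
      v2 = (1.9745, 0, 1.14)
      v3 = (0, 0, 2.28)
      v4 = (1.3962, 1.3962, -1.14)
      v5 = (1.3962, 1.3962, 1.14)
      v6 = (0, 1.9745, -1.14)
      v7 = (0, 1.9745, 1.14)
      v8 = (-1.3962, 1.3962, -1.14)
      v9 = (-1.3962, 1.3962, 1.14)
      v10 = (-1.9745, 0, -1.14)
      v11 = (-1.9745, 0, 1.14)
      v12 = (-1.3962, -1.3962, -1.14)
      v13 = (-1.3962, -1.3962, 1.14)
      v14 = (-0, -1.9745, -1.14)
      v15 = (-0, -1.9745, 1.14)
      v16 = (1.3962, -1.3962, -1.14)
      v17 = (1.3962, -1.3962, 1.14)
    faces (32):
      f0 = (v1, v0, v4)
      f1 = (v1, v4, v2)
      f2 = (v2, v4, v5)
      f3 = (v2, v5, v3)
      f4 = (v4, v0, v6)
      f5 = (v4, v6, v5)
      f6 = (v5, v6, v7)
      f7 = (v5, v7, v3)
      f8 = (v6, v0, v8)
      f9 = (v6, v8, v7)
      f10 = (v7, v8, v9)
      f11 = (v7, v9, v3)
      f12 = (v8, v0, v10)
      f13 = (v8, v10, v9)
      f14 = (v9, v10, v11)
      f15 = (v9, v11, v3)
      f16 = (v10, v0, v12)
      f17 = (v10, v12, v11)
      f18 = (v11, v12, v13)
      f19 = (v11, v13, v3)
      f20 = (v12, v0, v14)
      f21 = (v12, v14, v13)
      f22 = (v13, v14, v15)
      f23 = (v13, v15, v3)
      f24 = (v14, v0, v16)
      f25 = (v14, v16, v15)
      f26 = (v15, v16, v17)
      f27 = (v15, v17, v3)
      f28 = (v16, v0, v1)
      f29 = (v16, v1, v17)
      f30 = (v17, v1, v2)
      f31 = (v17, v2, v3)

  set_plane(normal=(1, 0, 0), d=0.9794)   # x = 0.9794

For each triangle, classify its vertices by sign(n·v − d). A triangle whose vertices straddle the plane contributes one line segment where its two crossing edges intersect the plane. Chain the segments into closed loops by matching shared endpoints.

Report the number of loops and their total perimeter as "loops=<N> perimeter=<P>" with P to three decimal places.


Straddling triangles (12 of 32):
  (v1,v0,v4) [+-+] → (0.9794, 0, -1.71453)–(0.9794, 0.9794, -1.48032)  len=1.0070
  (v2,v5,v3) [++-] → (0.9794, 0.9794, 1.48032)–(0.9794, 0, 1.71453)  len=1.0070
  (v4,v0,v6) [+--] → (0.9794, 0.9794, -1.48032)–(0.9794, 1.56884, -1.14)  len=0.6806
  (v4,v6,v5) [+-+] → (0.9794, 1.56884, -1.14)–(0.9794, 1.56884, 0.459364)  len=1.5994
  (v5,v6,v7) [+--] → (0.9794, 1.56884, 0.459364)–(0.9794, 1.56884, 1.14)  len=0.6806
  (v5,v7,v3) [+--] → (0.9794, 1.56884, 1.14)–(0.9794, 0.9794, 1.48032)  len=0.6806
  (v14,v0,v16) [--+] → (0.9794, -0.9794, -1.48032)–(0.9794, -1.56884, -1.14)  len=0.6806
  (v14,v16,v15) [-+-] → (0.9794, -1.56884, -1.14)–(0.9794, -1.56884, -0.459364)  len=0.6806
  (v15,v16,v17) [-++] → (0.9794, -1.56884, -0.459364)–(0.9794, -1.56884, 1.14)  len=1.5994
  (v15,v17,v3) [-+-] → (0.9794, -1.56884, 1.14)–(0.9794, -0.9794, 1.48032)  len=0.6806
  (v16,v0,v1) [+-+] → (0.9794, -0.9794, -1.48032)–(0.9794, 0, -1.71453)  len=1.0070
  (v17,v2,v3) [++-] → (0.9794, 0, 1.71453)–(0.9794, -0.9794, 1.48032)  len=1.0070

Chained into 1 loop(s):
  loop 1: 12 segments, perimeter = 11.3106
Total perimeter = 11.311

loops=1 perimeter=11.311


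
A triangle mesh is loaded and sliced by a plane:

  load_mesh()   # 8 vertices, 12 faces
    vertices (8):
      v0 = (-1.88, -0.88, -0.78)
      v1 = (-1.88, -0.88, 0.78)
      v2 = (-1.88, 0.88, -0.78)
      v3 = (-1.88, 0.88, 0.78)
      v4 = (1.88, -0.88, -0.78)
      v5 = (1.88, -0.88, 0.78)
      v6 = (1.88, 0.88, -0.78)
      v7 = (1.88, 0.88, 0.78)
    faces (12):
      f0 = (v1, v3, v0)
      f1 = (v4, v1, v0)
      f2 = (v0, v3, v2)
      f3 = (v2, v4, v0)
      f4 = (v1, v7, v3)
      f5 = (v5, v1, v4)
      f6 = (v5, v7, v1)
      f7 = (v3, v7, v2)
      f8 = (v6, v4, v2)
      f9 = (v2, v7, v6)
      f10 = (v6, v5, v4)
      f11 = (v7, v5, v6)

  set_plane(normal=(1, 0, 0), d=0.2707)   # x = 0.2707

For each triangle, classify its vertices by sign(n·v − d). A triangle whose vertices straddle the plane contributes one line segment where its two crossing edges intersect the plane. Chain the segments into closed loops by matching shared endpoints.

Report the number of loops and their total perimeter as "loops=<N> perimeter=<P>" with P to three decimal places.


loops=1 perimeter=6.640

Straddling triangles (8 of 12):
  (v4,v1,v0) [+--] → (0.2707, -0.88, -0.112312)–(0.2707, -0.88, -0.78)  len=0.6677
  (v2,v4,v0) [-+-] → (0.2707, -0.126711, -0.78)–(0.2707, -0.88, -0.78)  len=0.7533
  (v1,v7,v3) [-+-] → (0.2707, 0.126711, 0.78)–(0.2707, 0.88, 0.78)  len=0.7533
  (v5,v1,v4) [+-+] → (0.2707, -0.88, 0.78)–(0.2707, -0.88, -0.112312)  len=0.8923
  (v5,v7,v1) [++-] → (0.2707, 0.126711, 0.78)–(0.2707, -0.88, 0.78)  len=1.0067
  (v3,v7,v2) [-+-] → (0.2707, 0.88, 0.78)–(0.2707, 0.88, 0.112312)  len=0.6677
  (v6,v4,v2) [++-] → (0.2707, -0.126711, -0.78)–(0.2707, 0.88, -0.78)  len=1.0067
  (v2,v7,v6) [-++] → (0.2707, 0.88, 0.112312)–(0.2707, 0.88, -0.78)  len=0.8923

Chained into 1 loop(s):
  loop 1: 8 segments, perimeter = 6.6400
Total perimeter = 6.640


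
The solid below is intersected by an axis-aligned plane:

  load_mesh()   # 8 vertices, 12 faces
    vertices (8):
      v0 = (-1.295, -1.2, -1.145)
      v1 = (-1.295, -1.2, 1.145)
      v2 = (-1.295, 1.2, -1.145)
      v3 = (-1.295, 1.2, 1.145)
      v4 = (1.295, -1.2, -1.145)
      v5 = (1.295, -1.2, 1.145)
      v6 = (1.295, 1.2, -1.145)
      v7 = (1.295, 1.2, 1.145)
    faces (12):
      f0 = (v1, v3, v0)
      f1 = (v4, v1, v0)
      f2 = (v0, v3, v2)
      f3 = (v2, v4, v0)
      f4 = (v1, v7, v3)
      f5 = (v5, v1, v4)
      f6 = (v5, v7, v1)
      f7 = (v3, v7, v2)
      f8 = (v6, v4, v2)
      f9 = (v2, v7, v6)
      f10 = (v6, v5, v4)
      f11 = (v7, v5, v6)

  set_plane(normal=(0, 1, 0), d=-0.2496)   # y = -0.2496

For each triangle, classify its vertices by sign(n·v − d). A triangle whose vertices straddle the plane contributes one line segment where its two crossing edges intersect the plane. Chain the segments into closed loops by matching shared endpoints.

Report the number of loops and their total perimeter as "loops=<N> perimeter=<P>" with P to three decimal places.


Straddling triangles (8 of 12):
  (v1,v3,v0) [-+-] → (-1.295, -0.2496, 1.145)–(-1.295, -0.2496, -0.23816)  len=1.3832
  (v0,v3,v2) [-++] → (-1.295, -0.2496, -0.23816)–(-1.295, -0.2496, -1.145)  len=0.9068
  (v2,v4,v0) [+--] → (0.26936, -0.2496, -1.145)–(-1.295, -0.2496, -1.145)  len=1.5644
  (v1,v7,v3) [-++] → (-0.26936, -0.2496, 1.145)–(-1.295, -0.2496, 1.145)  len=1.0256
  (v5,v7,v1) [-+-] → (1.295, -0.2496, 1.145)–(-0.26936, -0.2496, 1.145)  len=1.5644
  (v6,v4,v2) [+-+] → (1.295, -0.2496, -1.145)–(0.26936, -0.2496, -1.145)  len=1.0256
  (v6,v5,v4) [+--] → (1.295, -0.2496, 0.23816)–(1.295, -0.2496, -1.145)  len=1.3832
  (v7,v5,v6) [+-+] → (1.295, -0.2496, 1.145)–(1.295, -0.2496, 0.23816)  len=0.9068

Chained into 1 loop(s):
  loop 1: 8 segments, perimeter = 9.7600
Total perimeter = 9.760

loops=1 perimeter=9.760


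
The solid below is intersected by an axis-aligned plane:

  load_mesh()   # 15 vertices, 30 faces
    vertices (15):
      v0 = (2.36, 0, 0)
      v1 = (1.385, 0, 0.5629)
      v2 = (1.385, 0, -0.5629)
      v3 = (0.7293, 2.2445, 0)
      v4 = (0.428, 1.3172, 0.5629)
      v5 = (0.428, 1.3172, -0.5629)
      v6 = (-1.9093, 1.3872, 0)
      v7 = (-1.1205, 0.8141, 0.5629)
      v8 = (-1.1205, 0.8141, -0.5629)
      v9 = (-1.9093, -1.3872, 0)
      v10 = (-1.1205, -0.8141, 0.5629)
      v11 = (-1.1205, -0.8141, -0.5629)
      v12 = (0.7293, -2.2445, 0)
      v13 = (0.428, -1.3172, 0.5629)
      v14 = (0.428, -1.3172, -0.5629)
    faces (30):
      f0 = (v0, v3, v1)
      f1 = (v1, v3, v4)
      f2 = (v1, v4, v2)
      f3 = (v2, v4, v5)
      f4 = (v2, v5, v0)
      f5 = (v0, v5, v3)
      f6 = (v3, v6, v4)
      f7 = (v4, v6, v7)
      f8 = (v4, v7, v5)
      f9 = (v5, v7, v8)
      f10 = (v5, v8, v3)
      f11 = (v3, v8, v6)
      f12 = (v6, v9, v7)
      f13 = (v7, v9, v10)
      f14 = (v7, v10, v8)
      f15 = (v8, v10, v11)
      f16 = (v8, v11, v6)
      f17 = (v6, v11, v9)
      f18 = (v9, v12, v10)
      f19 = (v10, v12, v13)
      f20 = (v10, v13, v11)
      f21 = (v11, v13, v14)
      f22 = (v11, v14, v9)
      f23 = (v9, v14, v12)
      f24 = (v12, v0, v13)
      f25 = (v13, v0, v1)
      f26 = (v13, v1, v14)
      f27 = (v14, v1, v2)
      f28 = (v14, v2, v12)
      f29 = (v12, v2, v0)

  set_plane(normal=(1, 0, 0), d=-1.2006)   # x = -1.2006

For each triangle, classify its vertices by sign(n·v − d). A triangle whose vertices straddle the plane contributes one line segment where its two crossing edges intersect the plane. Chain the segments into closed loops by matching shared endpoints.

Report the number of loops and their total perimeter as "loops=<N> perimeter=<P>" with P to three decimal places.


Straddling triangles (10 of 30):
  (v3,v6,v4) [+-+] → (-1.2006, 1.61746, 0)–(-1.2006, 1.36598, 0.170679)  len=0.3039
  (v4,v6,v7) [+-+] → (-1.2006, 1.36598, 0.170679)–(-1.2006, 0.872296, 0.505739)  len=0.5966
  (v3,v8,v6) [++-] → (-1.2006, 0.872296, -0.505739)–(-1.2006, 1.61746, 0)  len=0.9006
  (v6,v9,v7) [--+] → (-1.2006, 0.590565, 0.505739)–(-1.2006, 0.872296, 0.505739)  len=0.2817
  (v7,v9,v10) [+-+] → (-1.2006, 0.590565, 0.505739)–(-1.2006, -0.872296, 0.505739)  len=1.4629
  (v8,v11,v6) [++-] → (-1.2006, -0.590565, -0.505739)–(-1.2006, 0.872296, -0.505739)  len=1.4629
  (v6,v11,v9) [-+-] → (-1.2006, -0.590565, -0.505739)–(-1.2006, -0.872296, -0.505739)  len=0.2817
  (v9,v12,v10) [-++] → (-1.2006, -1.61746, 0)–(-1.2006, -0.872296, 0.505739)  len=0.9006
  (v11,v14,v9) [++-] → (-1.2006, -1.36598, -0.170679)–(-1.2006, -0.872296, -0.505739)  len=0.5966
  (v9,v14,v12) [-++] → (-1.2006, -1.36598, -0.170679)–(-1.2006, -1.61746, 0)  len=0.3039

Chained into 1 loop(s):
  loop 1: 10 segments, perimeter = 7.0915
Total perimeter = 7.092

loops=1 perimeter=7.092


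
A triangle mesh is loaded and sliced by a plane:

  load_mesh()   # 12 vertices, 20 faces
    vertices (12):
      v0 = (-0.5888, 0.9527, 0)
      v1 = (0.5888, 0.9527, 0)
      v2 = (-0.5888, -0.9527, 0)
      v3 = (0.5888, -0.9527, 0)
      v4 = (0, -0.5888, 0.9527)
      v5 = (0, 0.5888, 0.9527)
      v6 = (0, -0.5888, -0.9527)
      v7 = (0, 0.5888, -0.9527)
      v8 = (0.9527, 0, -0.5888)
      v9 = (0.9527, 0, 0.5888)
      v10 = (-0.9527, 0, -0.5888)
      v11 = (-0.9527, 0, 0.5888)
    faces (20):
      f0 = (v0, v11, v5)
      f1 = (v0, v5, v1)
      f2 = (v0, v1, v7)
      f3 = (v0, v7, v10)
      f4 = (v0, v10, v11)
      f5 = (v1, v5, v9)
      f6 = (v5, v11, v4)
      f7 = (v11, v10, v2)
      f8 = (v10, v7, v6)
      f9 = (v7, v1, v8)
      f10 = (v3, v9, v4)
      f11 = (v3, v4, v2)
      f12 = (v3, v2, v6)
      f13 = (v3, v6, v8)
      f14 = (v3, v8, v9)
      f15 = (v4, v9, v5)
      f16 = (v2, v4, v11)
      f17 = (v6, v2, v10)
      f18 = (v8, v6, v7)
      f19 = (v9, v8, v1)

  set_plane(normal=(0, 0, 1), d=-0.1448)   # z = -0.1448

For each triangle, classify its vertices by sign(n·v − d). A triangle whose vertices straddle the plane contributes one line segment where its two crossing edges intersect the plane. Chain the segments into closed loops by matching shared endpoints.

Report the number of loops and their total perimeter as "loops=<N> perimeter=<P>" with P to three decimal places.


Straddling triangles (10 of 20):
  (v0,v1,v7) [++-] → (0.499309, 0.897391, -0.1448)–(-0.499309, 0.897391, -0.1448)  len=0.9986
  (v0,v7,v10) [+--] → (-0.499309, 0.897391, -0.1448)–(-0.678292, 0.718408, -0.1448)  len=0.2531
  (v0,v10,v11) [+-+] → (-0.678292, 0.718408, -0.1448)–(-0.9527, 0, -0.1448)  len=0.7690
  (v11,v10,v2) [+-+] → (-0.9527, 0, -0.1448)–(-0.678292, -0.718408, -0.1448)  len=0.7690
  (v7,v1,v8) [-+-] → (0.499309, 0.897391, -0.1448)–(0.678292, 0.718408, -0.1448)  len=0.2531
  (v3,v2,v6) [++-] → (-0.499309, -0.897391, -0.1448)–(0.499309, -0.897391, -0.1448)  len=0.9986
  (v3,v6,v8) [+--] → (0.499309, -0.897391, -0.1448)–(0.678292, -0.718408, -0.1448)  len=0.2531
  (v3,v8,v9) [+-+] → (0.678292, -0.718408, -0.1448)–(0.9527, 0, -0.1448)  len=0.7690
  (v6,v2,v10) [-+-] → (-0.499309, -0.897391, -0.1448)–(-0.678292, -0.718408, -0.1448)  len=0.2531
  (v9,v8,v1) [+-+] → (0.9527, 0, -0.1448)–(0.678292, 0.718408, -0.1448)  len=0.7690

Chained into 1 loop(s):
  loop 1: 10 segments, perimeter = 6.0858
Total perimeter = 6.086

loops=1 perimeter=6.086


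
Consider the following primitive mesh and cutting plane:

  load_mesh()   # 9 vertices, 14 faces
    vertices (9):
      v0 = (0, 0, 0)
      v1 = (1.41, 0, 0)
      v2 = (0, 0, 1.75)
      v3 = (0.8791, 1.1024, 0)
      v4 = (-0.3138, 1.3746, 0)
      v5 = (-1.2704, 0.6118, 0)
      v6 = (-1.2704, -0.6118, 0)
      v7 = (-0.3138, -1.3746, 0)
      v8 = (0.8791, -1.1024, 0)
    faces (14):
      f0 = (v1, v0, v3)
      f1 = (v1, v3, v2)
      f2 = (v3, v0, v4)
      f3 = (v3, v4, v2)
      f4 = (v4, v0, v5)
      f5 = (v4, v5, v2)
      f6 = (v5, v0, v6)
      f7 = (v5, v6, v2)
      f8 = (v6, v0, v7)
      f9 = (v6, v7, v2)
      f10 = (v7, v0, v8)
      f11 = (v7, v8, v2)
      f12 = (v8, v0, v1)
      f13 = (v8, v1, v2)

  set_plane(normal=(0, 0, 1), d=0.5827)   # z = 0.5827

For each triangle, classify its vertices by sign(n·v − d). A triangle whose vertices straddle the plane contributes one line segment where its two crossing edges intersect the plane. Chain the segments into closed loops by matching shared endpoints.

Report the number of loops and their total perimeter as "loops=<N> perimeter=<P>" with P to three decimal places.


loops=1 perimeter=5.713

Straddling triangles (7 of 14):
  (v1,v3,v2) [--+] → (0.586385, 0.735332, 0.5827)–(0.94051, 0, 0.5827)  len=0.8162
  (v3,v4,v2) [--+] → (-0.209314, 0.916897, 0.5827)–(0.586385, 0.735332, 0.5827)  len=0.8162
  (v4,v5,v2) [--+] → (-0.847393, 0.408088, 0.5827)–(-0.209314, 0.916897, 0.5827)  len=0.8161
  (v5,v6,v2) [--+] → (-0.847393, -0.408088, 0.5827)–(-0.847393, 0.408088, 0.5827)  len=0.8162
  (v6,v7,v2) [--+] → (-0.209314, -0.916897, 0.5827)–(-0.847393, -0.408088, 0.5827)  len=0.8161
  (v7,v8,v2) [--+] → (0.586385, -0.735332, 0.5827)–(-0.209314, -0.916897, 0.5827)  len=0.8162
  (v8,v1,v2) [--+] → (0.94051, 0, 0.5827)–(0.586385, -0.735332, 0.5827)  len=0.8162

Chained into 1 loop(s):
  loop 1: 7 segments, perimeter = 5.7130
Total perimeter = 5.713


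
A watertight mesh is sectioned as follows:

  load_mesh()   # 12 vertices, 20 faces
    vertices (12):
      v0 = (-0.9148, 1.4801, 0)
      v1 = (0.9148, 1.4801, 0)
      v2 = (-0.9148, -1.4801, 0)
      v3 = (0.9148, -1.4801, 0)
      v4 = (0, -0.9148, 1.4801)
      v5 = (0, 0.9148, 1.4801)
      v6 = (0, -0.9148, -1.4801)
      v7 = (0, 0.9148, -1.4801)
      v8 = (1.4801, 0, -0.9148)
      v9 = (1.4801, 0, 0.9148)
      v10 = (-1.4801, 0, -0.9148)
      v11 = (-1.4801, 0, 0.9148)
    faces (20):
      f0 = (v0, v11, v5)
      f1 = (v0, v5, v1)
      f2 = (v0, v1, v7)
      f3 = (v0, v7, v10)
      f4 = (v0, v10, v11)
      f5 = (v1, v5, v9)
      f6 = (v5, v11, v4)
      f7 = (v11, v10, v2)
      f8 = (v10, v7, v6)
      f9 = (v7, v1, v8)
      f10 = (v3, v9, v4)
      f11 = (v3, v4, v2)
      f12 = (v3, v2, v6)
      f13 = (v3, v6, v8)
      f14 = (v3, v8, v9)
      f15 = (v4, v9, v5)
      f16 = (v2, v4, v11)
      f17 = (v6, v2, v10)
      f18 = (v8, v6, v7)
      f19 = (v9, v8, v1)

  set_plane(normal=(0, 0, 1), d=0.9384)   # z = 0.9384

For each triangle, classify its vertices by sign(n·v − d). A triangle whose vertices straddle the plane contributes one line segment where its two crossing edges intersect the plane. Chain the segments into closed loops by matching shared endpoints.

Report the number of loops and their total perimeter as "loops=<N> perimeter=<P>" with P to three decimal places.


loops=1 perimeter=7.621

Straddling triangles (8 of 20):
  (v0,v11,v5) [--+] → (-1.41831, 0.0381908, 0.9384)–(-0.334807, 1.12169, 0.9384)  len=1.5323
  (v0,v5,v1) [-+-] → (-0.334807, 1.12169, 0.9384)–(0.334807, 1.12169, 0.9384)  len=0.6696
  (v1,v5,v9) [-+-] → (0.334807, 1.12169, 0.9384)–(1.41831, 0.0381908, 0.9384)  len=1.5323
  (v5,v11,v4) [+-+] → (-1.41831, 0.0381908, 0.9384)–(-1.41831, -0.0381908, 0.9384)  len=0.0764
  (v3,v9,v4) [--+] → (1.41831, -0.0381908, 0.9384)–(0.334807, -1.12169, 0.9384)  len=1.5323
  (v3,v4,v2) [-+-] → (0.334807, -1.12169, 0.9384)–(-0.334807, -1.12169, 0.9384)  len=0.6696
  (v4,v9,v5) [+-+] → (1.41831, -0.0381908, 0.9384)–(1.41831, 0.0381908, 0.9384)  len=0.0764
  (v2,v4,v11) [-+-] → (-0.334807, -1.12169, 0.9384)–(-1.41831, -0.0381908, 0.9384)  len=1.5323

Chained into 1 loop(s):
  loop 1: 8 segments, perimeter = 7.6212
Total perimeter = 7.621


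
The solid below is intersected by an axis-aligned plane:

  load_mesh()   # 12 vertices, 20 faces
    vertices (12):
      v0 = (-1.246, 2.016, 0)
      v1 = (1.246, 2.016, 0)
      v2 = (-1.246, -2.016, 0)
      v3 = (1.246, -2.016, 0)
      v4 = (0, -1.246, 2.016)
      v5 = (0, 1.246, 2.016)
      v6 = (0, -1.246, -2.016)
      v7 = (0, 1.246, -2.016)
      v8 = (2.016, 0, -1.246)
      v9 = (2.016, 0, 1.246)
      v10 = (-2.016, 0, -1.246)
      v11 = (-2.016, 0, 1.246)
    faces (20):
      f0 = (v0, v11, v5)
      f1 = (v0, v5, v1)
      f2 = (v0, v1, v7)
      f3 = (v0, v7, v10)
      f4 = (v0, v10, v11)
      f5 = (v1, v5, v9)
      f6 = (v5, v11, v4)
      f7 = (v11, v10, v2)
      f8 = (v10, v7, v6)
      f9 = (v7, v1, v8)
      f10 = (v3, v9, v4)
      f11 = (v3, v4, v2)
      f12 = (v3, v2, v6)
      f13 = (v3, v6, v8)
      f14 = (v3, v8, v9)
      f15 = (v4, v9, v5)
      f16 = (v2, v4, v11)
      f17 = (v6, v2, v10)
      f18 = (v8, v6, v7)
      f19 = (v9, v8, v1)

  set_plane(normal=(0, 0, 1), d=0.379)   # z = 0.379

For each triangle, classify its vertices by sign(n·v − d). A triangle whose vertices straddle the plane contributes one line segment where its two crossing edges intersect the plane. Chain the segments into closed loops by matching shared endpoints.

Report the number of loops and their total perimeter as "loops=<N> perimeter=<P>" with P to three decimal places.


loops=1 perimeter=12.704

Straddling triangles (10 of 20):
  (v0,v11,v5) [-++] → (-1.48021, 1.40279, 0.379)–(-1.01176, 1.87124, 0.379)  len=0.6625
  (v0,v5,v1) [-+-] → (-1.01176, 1.87124, 0.379)–(1.01176, 1.87124, 0.379)  len=2.0235
  (v0,v10,v11) [--+] → (-2.016, 0, 0.379)–(-1.48021, 1.40279, 0.379)  len=1.5016
  (v1,v5,v9) [-++] → (1.01176, 1.87124, 0.379)–(1.48021, 1.40279, 0.379)  len=0.6625
  (v11,v10,v2) [+--] → (-2.016, 0, 0.379)–(-1.48021, -1.40279, 0.379)  len=1.5016
  (v3,v9,v4) [-++] → (1.48021, -1.40279, 0.379)–(1.01176, -1.87124, 0.379)  len=0.6625
  (v3,v4,v2) [-+-] → (1.01176, -1.87124, 0.379)–(-1.01176, -1.87124, 0.379)  len=2.0235
  (v3,v8,v9) [--+] → (2.016, 0, 0.379)–(1.48021, -1.40279, 0.379)  len=1.5016
  (v2,v4,v11) [-++] → (-1.01176, -1.87124, 0.379)–(-1.48021, -1.40279, 0.379)  len=0.6625
  (v9,v8,v1) [+--] → (2.016, 0, 0.379)–(1.48021, 1.40279, 0.379)  len=1.5016

Chained into 1 loop(s):
  loop 1: 10 segments, perimeter = 12.7035
Total perimeter = 12.704
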